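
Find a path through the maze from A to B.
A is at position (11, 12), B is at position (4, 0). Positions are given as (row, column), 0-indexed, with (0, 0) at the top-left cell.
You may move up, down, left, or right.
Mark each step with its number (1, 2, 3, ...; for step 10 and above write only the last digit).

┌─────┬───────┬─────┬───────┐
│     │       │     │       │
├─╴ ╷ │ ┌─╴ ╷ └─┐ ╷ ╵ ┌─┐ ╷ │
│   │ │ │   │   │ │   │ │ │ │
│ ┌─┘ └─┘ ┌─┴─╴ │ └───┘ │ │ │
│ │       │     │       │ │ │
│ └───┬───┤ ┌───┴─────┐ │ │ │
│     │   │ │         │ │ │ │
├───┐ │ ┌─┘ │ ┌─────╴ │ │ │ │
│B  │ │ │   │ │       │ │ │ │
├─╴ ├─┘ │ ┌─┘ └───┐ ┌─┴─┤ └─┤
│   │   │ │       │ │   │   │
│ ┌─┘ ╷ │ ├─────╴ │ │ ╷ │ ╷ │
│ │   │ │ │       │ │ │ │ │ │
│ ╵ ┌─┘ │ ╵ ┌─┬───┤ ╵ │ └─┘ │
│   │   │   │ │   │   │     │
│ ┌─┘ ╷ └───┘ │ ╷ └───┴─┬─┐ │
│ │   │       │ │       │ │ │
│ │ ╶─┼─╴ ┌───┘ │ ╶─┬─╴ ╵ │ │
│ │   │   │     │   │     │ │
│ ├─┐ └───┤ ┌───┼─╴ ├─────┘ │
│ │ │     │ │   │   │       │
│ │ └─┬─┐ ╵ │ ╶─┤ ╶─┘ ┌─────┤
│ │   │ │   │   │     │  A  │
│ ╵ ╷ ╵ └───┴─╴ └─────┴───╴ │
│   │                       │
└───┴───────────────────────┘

Finding the shortest path from (11, 12) to (4, 0):
Path length: 27 steps
Directions: right → down → left → left → left → left → left → left → left → left → left → left → left → up → left → down → left → up → up → up → up → up → up → up → right → up → left

Solution:

┌─────┬───────┬─────┬───────┐
│     │       │     │       │
├─╴ ╷ │ ┌─╴ ╷ └─┐ ╷ ╵ ┌─┐ ╷ │
│   │ │ │   │   │ │   │ │ │ │
│ ┌─┘ └─┘ ┌─┴─╴ │ └───┘ │ │ │
│ │       │     │       │ │ │
│ └───┬───┤ ┌───┴─────┐ │ │ │
│     │   │ │         │ │ │ │
├───┐ │ ┌─┘ │ ┌─────╴ │ │ │ │
│B 6│ │ │   │ │       │ │ │ │
├─╴ ├─┘ │ ┌─┘ └───┐ ┌─┴─┤ └─┤
│4 5│   │ │       │ │   │   │
│ ┌─┘ ╷ │ ├─────╴ │ │ ╷ │ ╷ │
│3│   │ │ │       │ │ │ │ │ │
│ ╵ ┌─┘ │ ╵ ┌─┬───┤ ╵ │ └─┘ │
│2  │   │   │ │   │   │     │
│ ┌─┘ ╷ └───┘ │ ╷ └───┴─┬─┐ │
│1│   │       │ │       │ │ │
│ │ ╶─┼─╴ ┌───┘ │ ╶─┬─╴ ╵ │ │
│0│   │   │     │   │     │ │
│ ├─┐ └───┤ ┌───┼─╴ ├─────┘ │
│9│ │     │ │   │   │       │
│ │ └─┬─┐ ╵ │ ╶─┤ ╶─┘ ┌─────┤
│8│5 4│ │   │   │     │  A 1│
│ ╵ ╷ ╵ └───┴─╴ └─────┴───╴ │
│7 6│3 2 1 0 9 8 7 6 5 4 3 2│
└───┴───────────────────────┘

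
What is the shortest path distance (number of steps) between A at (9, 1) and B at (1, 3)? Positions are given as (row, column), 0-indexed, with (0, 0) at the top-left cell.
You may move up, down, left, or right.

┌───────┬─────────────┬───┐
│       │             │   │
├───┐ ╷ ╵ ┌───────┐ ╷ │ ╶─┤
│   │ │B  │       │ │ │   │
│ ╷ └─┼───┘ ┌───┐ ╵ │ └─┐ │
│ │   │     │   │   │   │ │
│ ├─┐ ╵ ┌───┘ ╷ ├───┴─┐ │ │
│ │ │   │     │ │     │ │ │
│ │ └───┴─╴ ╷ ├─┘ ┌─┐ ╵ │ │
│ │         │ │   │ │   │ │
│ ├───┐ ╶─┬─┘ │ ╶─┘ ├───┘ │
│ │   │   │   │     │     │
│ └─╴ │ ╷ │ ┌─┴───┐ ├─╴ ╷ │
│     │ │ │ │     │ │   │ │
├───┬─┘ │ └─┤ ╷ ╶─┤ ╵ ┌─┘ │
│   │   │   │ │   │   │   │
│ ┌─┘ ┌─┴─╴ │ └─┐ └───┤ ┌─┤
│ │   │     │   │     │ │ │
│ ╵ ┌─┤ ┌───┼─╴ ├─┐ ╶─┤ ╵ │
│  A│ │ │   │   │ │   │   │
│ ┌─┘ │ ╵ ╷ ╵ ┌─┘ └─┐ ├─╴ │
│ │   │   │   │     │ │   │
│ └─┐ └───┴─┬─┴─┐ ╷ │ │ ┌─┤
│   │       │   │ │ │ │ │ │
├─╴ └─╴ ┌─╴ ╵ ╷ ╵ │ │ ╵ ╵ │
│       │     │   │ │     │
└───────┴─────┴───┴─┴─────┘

Finding path from (9, 1) to (1, 3):
Path: (9,1) → (8,1) → (8,2) → (7,2) → (7,3) → (6,3) → (5,3) → (5,4) → (6,4) → (7,4) → (7,5) → (8,5) → (8,4) → (8,3) → (9,3) → (10,3) → (10,4) → (9,4) → (9,5) → (10,5) → (10,6) → (9,6) → (9,7) → (8,7) → (8,6) → (7,6) → (6,6) → (6,7) → (7,7) → (7,8) → (8,8) → (8,9) → (9,9) → (9,10) → (10,10) → (11,10) → (12,10) → (12,11) → (11,11) → (10,11) → (10,12) → (9,12) → (9,11) → (8,11) → (7,11) → (7,12) → (6,12) → (5,12) → (5,11) → (6,11) → (6,10) → (7,10) → (7,9) → (6,9) → (5,9) → (5,8) → (5,7) → (4,7) → (4,8) → (3,8) → (3,9) → (3,10) → (4,10) → (4,11) → (3,11) → (2,11) → (2,10) → (1,10) → (0,10) → (0,9) → (0,8) → (0,7) → (0,6) → (0,5) → (0,4) → (1,4) → (1,3)
Distance: 76 steps

Solution:

┌───────┬─────────────┬───┐
│       │↓ ← ← ← ← ← ↰│   │
├───┐ ╷ ╵ ┌───────┐ ╷ │ ╶─┤
│   │ │B ↲│       │ │↑│   │
│ ╷ └─┼───┘ ┌───┐ ╵ │ └─┐ │
│ │   │     │   │   │↑ ↰│ │
│ ├─┐ ╵ ┌───┘ ╷ ├───┴─┐ │ │
│ │ │   │     │ │↱ → ↓│↑│ │
│ │ └───┴─╴ ╷ ├─┘ ┌─┐ ╵ │ │
│ │         │ │↱ ↑│ │↳ ↑│ │
│ ├───┐ ╶─┬─┘ │ ╶─┘ ├───┘ │
│ │   │↱ ↓│   │↑ ← ↰│  ↓ ↰│
│ └─╴ │ ╷ │ ┌─┴───┐ ├─╴ ╷ │
│     │↑│↓│ │↱ ↓  │↑│↓ ↲│↑│
├───┬─┘ │ └─┤ ╷ ╶─┤ ╵ ┌─┘ │
│   │↱ ↑│↳ ↓│↑│↳ ↓│↑ ↲│↱ ↑│
│ ┌─┘ ┌─┴─╴ │ └─┐ └───┤ ┌─┤
│ │↱ ↑│↓ ← ↲│↑ ↰│↳ ↓  │↑│ │
│ ╵ ┌─┤ ┌───┼─╴ ├─┐ ╶─┤ ╵ │
│  A│ │↓│↱ ↓│↱ ↑│ │↳ ↓│↑ ↰│
│ ┌─┘ │ ╵ ╷ ╵ ┌─┘ └─┐ ├─╴ │
│ │   │↳ ↑│↳ ↑│     │↓│↱ ↑│
│ └─┐ └───┴─┬─┴─┐ ╷ │ │ ┌─┤
│   │       │   │ │ │↓│↑│ │
├─╴ └─╴ ┌─╴ ╵ ╷ ╵ │ │ ╵ ╵ │
│       │     │   │ │↳ ↑  │
└───────┴─────┴───┴─┴─────┘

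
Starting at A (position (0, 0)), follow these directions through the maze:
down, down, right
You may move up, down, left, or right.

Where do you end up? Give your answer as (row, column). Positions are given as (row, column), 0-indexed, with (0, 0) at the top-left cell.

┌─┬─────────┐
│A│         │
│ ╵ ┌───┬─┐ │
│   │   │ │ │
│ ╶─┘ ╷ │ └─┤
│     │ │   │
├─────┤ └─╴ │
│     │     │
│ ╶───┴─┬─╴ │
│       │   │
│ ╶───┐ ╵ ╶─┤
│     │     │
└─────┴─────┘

Following directions step by step:
Start: (0, 0)
  down: (0, 0) → (1, 0)
  down: (1, 0) → (2, 0)
  right: (2, 0) → (2, 1)
Final position: (2, 1)

Path taken:

┌─┬─────────┐
│A│         │
│ ╵ ┌───┬─┐ │
│↓  │   │ │ │
│ ╶─┘ ╷ │ └─┤
│↳ B  │ │   │
├─────┤ └─╴ │
│     │     │
│ ╶───┴─┬─╴ │
│       │   │
│ ╶───┐ ╵ ╶─┤
│     │     │
└─────┴─────┘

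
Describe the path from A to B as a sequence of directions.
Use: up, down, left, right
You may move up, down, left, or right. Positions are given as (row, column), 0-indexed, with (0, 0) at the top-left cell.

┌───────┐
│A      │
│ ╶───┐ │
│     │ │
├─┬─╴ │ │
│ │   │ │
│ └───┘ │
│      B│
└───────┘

Finding the path and converting it to directions:
Path through cells: (0,0) → (0,1) → (0,2) → (0,3) → (1,3) → (2,3) → (3,3)
Directions: right, right, right, down, down, down

Solution:

┌───────┐
│A → → ↓│
│ ╶───┐ │
│     │↓│
├─┬─╴ │ │
│ │   │↓│
│ └───┘ │
│      B│
└───────┘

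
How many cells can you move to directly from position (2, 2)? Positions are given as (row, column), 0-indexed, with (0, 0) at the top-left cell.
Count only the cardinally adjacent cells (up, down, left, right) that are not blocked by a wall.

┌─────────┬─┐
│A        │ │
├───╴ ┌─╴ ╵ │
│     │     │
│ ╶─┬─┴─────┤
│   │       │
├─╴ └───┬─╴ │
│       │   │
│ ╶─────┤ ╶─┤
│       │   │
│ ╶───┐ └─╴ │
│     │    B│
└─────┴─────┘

Checking passable neighbors of (2, 2):
Neighbors: (2, 3)
Count: 1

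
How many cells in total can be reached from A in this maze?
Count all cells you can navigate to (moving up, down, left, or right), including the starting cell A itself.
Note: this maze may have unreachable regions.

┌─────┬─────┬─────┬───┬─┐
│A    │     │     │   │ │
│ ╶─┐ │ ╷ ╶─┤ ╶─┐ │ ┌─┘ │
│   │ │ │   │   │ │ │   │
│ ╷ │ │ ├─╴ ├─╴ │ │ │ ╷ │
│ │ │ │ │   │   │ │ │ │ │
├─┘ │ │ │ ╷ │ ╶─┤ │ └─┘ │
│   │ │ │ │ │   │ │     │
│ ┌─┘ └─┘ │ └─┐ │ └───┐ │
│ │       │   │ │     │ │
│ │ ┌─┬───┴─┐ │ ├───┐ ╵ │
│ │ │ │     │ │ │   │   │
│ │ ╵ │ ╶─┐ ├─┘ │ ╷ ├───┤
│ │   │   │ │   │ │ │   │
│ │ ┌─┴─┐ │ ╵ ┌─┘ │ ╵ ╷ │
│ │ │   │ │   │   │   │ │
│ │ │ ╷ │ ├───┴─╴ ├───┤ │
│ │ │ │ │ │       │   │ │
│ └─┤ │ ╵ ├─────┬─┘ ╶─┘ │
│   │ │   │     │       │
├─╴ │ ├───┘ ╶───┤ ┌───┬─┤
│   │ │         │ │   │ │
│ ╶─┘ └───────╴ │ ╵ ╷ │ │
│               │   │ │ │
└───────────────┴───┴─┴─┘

Using BFS/flood-fill to find all reachable cells from A:
Maze size: 12 × 12 = 144 total cells
30 cell(s) are walled off and cannot be reached from A.
Reachable cells: 114

Reachable region (· marks reachable cells):

┌─────┬─────┬─────┬───┬─┐
│A · ·│· · ·│· · ·│· ·│·│
│ ╶─┐ │ ╷ ╶─┤ ╶─┐ │ ┌─┘ │
│· ·│·│·│· ·│· ·│·│·│· ·│
│ ╷ │ │ ├─╴ ├─╴ │ │ │ ╷ │
│·│·│·│·│· ·│· ·│·│·│·│·│
├─┘ │ │ │ ╷ │ ╶─┤ │ └─┘ │
│· ·│·│·│·│·│· ·│·│· · ·│
│ ┌─┘ └─┘ │ └─┐ │ └───┐ │
│·│· · · ·│· ·│·│· · ·│·│
│ │ ┌─┬───┴─┐ │ ├───┐ ╵ │
│·│·│·│· · ·│·│·│   │· ·│
│ │ ╵ │ ╶─┐ ├─┘ │ ╷ ├───┤
│·│· ·│· ·│·│· ·│ │ │   │
│ │ ┌─┴─┐ │ ╵ ┌─┘ │ ╵ ╷ │
│·│·│· ·│·│· ·│   │   │ │
│ │ │ ╷ │ ├───┴─╴ ├───┤ │
│·│·│·│·│·│       │   │ │
│ └─┤ │ ╵ ├─────┬─┘ ╶─┘ │
│· ·│·│· ·│· · ·│       │
├─╴ │ ├───┘ ╶───┤ ┌───┬─┤
│· ·│·│· · · · ·│ │   │ │
│ ╶─┘ └───────╴ │ ╵ ╷ │ │
│· · · · · · · ·│   │ │ │
└───────────────┴───┴─┴─┘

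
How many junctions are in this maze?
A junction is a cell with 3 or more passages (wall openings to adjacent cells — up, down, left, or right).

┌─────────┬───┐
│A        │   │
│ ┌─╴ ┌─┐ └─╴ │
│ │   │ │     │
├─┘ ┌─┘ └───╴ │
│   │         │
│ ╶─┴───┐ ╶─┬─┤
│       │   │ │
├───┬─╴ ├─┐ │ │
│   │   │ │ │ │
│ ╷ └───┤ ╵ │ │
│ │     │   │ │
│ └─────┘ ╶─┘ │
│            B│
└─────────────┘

Checking each cell for number of passages:

Junctions found (3+ passages):
  (0, 2): 3 passages
  (1, 6): 3 passages
  (2, 3): 3 passages
  (2, 4): 3 passages
  (5, 4): 3 passages
  (6, 4): 3 passages
Total junctions: 6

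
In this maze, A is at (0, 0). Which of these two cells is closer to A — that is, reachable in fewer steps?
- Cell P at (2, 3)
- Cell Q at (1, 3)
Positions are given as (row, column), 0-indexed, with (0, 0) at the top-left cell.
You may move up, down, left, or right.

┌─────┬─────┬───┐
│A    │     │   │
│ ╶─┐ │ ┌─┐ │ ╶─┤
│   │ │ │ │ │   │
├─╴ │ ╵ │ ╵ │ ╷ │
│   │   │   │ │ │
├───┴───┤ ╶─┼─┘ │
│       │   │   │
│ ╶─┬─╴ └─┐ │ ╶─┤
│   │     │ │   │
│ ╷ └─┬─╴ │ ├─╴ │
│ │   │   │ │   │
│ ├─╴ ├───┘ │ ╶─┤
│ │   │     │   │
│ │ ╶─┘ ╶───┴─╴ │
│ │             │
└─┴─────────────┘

Shortest path A → P at (2, 3): 5 steps
Shortest path A → Q at (1, 3): 6 steps

P is closer (5 steps vs 6 steps).

Path to P:

┌─────┬─────┬───┐
│A → ↓│     │   │
│ ╶─┐ │ ┌─┐ │ ╶─┤
│   │↓│ │ │ │   │
├─╴ │ ╵ │ ╵ │ ╷ │
│   │↳ P│   │ │ │
├───┴───┤ ╶─┼─┘ │
│       │   │   │
│ ╶─┬─╴ └─┐ │ ╶─┤
│   │     │ │   │
│ ╷ └─┬─╴ │ ├─╴ │
│ │   │   │ │   │
│ ├─╴ ├───┘ │ ╶─┤
│ │   │     │   │
│ │ ╶─┘ ╶───┴─╴ │
│ │             │
└─┴─────────────┘

Path to Q:

┌─────┬─────┬───┐
│A → ↓│     │   │
│ ╶─┐ │ ┌─┐ │ ╶─┤
│   │↓│Q│ │ │   │
├─╴ │ ╵ │ ╵ │ ╷ │
│   │↳ ↑│   │ │ │
├───┴───┤ ╶─┼─┘ │
│       │   │   │
│ ╶─┬─╴ └─┐ │ ╶─┤
│   │     │ │   │
│ ╷ └─┬─╴ │ ├─╴ │
│ │   │   │ │   │
│ ├─╴ ├───┘ │ ╶─┤
│ │   │     │   │
│ │ ╶─┘ ╶───┴─╴ │
│ │             │
└─┴─────────────┘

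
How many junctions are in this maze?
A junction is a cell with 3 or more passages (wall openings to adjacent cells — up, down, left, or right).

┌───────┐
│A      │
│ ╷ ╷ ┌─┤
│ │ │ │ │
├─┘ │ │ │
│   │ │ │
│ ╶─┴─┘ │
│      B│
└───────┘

Checking each cell for number of passages:

Junctions found (3+ passages):
  (0, 1): 3 passages
  (0, 2): 3 passages
Total junctions: 2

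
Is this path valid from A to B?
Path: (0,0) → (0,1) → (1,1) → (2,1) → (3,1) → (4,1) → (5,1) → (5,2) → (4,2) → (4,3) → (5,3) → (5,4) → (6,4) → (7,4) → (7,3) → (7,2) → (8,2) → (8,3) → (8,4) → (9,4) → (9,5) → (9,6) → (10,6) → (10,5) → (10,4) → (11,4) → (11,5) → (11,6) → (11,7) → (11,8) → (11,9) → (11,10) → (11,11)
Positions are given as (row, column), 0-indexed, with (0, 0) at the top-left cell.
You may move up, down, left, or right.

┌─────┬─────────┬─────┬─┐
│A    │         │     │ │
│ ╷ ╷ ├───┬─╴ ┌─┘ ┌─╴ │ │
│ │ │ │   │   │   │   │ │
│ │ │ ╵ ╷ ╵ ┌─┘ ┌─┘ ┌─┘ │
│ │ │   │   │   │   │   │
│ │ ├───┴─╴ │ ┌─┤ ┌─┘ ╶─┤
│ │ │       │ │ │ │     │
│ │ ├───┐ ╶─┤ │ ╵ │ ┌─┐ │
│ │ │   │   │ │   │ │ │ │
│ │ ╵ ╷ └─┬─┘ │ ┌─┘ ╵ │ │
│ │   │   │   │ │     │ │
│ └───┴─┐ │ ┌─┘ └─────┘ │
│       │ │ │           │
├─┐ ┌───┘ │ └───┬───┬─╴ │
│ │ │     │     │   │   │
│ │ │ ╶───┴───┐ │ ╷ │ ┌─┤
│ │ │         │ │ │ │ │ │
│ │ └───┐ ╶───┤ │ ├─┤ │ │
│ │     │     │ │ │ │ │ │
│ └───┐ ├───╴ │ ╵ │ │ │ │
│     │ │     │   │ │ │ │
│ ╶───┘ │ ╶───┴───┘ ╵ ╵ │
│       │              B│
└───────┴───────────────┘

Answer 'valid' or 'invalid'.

Checking path validity:
Result: All consecutive moves are passable.

valid

Correct solution:

┌─────┬─────────┬─────┬─┐
│A ↓  │         │     │ │
│ ╷ ╷ ├───┬─╴ ┌─┘ ┌─╴ │ │
│ │↓│ │   │   │   │   │ │
│ │ │ ╵ ╷ ╵ ┌─┘ ┌─┘ ┌─┘ │
│ │↓│   │   │   │   │   │
│ │ ├───┴─╴ │ ┌─┤ ┌─┘ ╶─┤
│ │↓│       │ │ │ │     │
│ │ ├───┐ ╶─┤ │ ╵ │ ┌─┐ │
│ │↓│↱ ↓│   │ │   │ │ │ │
│ │ ╵ ╷ └─┬─┘ │ ┌─┘ ╵ │ │
│ │↳ ↑│↳ ↓│   │ │     │ │
│ └───┴─┐ │ ┌─┘ └─────┘ │
│       │↓│ │           │
├─┐ ┌───┘ │ └───┬───┬─╴ │
│ │ │↓ ← ↲│     │   │   │
│ │ │ ╶───┴───┐ │ ╷ │ ┌─┤
│ │ │↳ → ↓    │ │ │ │ │ │
│ │ └───┐ ╶───┤ │ ├─┤ │ │
│ │     │↳ → ↓│ │ │ │ │ │
│ └───┐ ├───╴ │ ╵ │ │ │ │
│     │ │↓ ← ↲│   │ │ │ │
│ ╶───┘ │ ╶───┴───┘ ╵ ╵ │
│       │↳ → → → → → → B│
└───────┴───────────────┘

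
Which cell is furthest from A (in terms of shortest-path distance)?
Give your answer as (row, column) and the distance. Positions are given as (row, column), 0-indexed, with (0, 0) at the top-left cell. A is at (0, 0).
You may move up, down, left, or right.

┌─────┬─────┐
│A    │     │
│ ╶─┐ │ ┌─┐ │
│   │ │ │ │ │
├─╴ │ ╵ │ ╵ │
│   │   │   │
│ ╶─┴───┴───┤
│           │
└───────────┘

Computing BFS distances from A to all cells:
Furthest cell: (1, 4)
Distance: 13 steps

Path from A to the furthest cell:

┌─────┬─────┐
│A → ↓│↱ → ↓│
│ ╶─┐ │ ┌─┐ │
│   │↓│↑│B│↓│
├─╴ │ ╵ │ ╵ │
│   │↳ ↑│↑ ↲│
│ ╶─┴───┴───┤
│           │
└───────────┘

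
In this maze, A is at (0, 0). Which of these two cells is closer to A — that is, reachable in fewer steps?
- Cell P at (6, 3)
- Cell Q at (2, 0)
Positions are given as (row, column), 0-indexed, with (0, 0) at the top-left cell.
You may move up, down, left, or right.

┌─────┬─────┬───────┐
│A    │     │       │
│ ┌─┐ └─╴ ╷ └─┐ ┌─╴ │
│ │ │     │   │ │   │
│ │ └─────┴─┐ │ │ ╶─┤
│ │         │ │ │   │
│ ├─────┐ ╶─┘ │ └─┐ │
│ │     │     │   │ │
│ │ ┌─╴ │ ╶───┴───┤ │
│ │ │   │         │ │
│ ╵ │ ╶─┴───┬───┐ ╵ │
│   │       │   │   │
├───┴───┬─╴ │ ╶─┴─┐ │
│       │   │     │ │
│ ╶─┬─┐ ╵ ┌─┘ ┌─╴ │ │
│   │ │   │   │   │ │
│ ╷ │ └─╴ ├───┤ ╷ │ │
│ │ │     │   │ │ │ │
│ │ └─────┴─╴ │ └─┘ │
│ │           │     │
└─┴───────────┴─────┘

Shortest path A → P at (6, 3): 21 steps
Shortest path A → Q at (2, 0): 2 steps

Q is closer (2 steps vs 21 steps).

Path to P:

┌─────┬─────┬───────┐
│A    │     │       │
│ ┌─┐ └─╴ ╷ └─┐ ┌─╴ │
│↓│ │     │   │ │   │
│ │ └─────┴─┐ │ │ ╶─┤
│↓│         │ │ │   │
│ ├─────┐ ╶─┘ │ └─┐ │
│↓│↱ → ↓│     │   │ │
│ │ ┌─╴ │ ╶───┴───┤ │
│↓│↑│↓ ↲│         │ │
│ ╵ │ ╶─┴───┬───┐ ╵ │
│↳ ↑│↳ → → ↓│   │   │
├───┴───┬─╴ │ ╶─┴─┐ │
│      P│↓ ↲│     │ │
│ ╶─┬─┐ ╵ ┌─┘ ┌─╴ │ │
│   │ │↑ ↲│   │   │ │
│ ╷ │ └─╴ ├───┤ ╷ │ │
│ │ │     │   │ │ │ │
│ │ └─────┴─╴ │ └─┘ │
│ │           │     │
└─┴───────────┴─────┘

Path to Q:

┌─────┬─────┬───────┐
│A    │     │       │
│ ┌─┐ └─╴ ╷ └─┐ ┌─╴ │
│↓│ │     │   │ │   │
│ │ └─────┴─┐ │ │ ╶─┤
│Q│         │ │ │   │
│ ├─────┐ ╶─┘ │ └─┐ │
│ │     │     │   │ │
│ │ ┌─╴ │ ╶───┴───┤ │
│ │ │   │         │ │
│ ╵ │ ╶─┴───┬───┐ ╵ │
│   │       │   │   │
├───┴───┬─╴ │ ╶─┴─┐ │
│       │   │     │ │
│ ╶─┬─┐ ╵ ┌─┘ ┌─╴ │ │
│   │ │   │   │   │ │
│ ╷ │ └─╴ ├───┤ ╷ │ │
│ │ │     │   │ │ │ │
│ │ └─────┴─╴ │ └─┘ │
│ │           │     │
└─┴───────────┴─────┘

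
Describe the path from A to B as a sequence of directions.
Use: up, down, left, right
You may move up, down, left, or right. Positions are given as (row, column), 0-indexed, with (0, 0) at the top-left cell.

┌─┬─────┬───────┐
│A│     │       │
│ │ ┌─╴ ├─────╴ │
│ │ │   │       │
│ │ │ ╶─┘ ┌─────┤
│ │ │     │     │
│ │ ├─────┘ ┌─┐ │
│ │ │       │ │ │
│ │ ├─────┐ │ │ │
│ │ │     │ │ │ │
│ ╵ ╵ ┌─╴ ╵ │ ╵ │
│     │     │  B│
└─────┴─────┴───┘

Finding the path and converting it to directions:
Path through cells: (0,0) → (1,0) → (2,0) → (3,0) → (4,0) → (5,0) → (5,1) → (5,2) → (4,2) → (4,3) → (4,4) → (5,4) → (5,5) → (4,5) → (3,5) → (2,5) → (2,6) → (2,7) → (3,7) → (4,7) → (5,7)
Directions: down, down, down, down, down, right, right, up, right, right, down, right, up, up, up, right, right, down, down, down

Solution:

┌─┬─────┬───────┐
│A│     │       │
│ │ ┌─╴ ├─────╴ │
│↓│ │   │       │
│ │ │ ╶─┘ ┌─────┤
│↓│ │     │↱ → ↓│
│ │ ├─────┘ ┌─┐ │
│↓│ │      ↑│ │↓│
│ │ ├─────┐ │ │ │
│↓│ │↱ → ↓│↑│ │↓│
│ ╵ ╵ ┌─╴ ╵ │ ╵ │
│↳ → ↑│  ↳ ↑│  B│
└─────┴─────┴───┘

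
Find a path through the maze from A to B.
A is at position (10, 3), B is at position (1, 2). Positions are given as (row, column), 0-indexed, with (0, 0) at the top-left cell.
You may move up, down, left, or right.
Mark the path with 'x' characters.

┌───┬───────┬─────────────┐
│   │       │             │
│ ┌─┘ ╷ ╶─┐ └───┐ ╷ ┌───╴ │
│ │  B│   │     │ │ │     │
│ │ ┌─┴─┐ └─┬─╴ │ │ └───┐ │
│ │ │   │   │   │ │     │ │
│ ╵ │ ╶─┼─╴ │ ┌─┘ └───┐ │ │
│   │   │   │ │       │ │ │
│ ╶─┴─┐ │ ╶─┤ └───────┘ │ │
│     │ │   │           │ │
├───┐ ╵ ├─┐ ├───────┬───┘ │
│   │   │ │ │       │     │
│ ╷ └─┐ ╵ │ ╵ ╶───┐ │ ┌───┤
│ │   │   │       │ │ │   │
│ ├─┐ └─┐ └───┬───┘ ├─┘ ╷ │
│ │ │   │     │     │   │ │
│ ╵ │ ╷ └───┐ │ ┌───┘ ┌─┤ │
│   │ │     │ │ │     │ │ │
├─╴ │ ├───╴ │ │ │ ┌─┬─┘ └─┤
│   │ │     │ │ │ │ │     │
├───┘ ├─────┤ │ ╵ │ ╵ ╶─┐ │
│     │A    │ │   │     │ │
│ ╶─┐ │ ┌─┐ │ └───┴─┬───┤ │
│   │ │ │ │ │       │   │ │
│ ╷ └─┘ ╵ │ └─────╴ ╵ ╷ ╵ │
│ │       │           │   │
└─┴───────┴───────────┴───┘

Finding the shortest path from (10, 3) to (1, 2):
Path length: 30 steps
Directions: right → right → down → down → right → right → right → right → up → left → left → left → up → up → up → up → left → left → up → left → up → left → up → left → left → up → right → up → up → right

Solution:

┌───┬───────┬─────────────┐
│   │       │             │
│ ┌─┘ ╷ ╶─┐ └───┐ ╷ ┌───╴ │
│ │x B│   │     │ │ │     │
│ │ ┌─┴─┐ └─┬─╴ │ │ └───┐ │
│ │x│   │   │   │ │     │ │
│ ╵ │ ╶─┼─╴ │ ┌─┘ └───┐ │ │
│x x│   │   │ │       │ │ │
│ ╶─┴─┐ │ ╶─┤ └───────┘ │ │
│x x x│ │   │           │ │
├───┐ ╵ ├─┐ ├───────┬───┘ │
│   │x x│ │ │       │     │
│ ╷ └─┐ ╵ │ ╵ ╶───┐ │ ┌───┤
│ │   │x x│       │ │ │   │
│ ├─┐ └─┐ └───┬───┘ ├─┘ ╷ │
│ │ │   │x x x│     │   │ │
│ ╵ │ ╷ └───┐ │ ┌───┘ ┌─┤ │
│   │ │     │x│ │     │ │ │
├─╴ │ ├───╴ │ │ │ ┌─┬─┘ └─┤
│   │ │     │x│ │ │ │     │
├───┘ ├─────┤ │ ╵ │ ╵ ╶─┐ │
│     │A x x│x│   │     │ │
│ ╶─┐ │ ┌─┐ │ └───┴─┬───┤ │
│   │ │ │ │x│x x x x│   │ │
│ ╷ └─┘ ╵ │ └─────╴ ╵ ╷ ╵ │
│ │       │x x x x x  │   │
└─┴───────┴───────────┴───┘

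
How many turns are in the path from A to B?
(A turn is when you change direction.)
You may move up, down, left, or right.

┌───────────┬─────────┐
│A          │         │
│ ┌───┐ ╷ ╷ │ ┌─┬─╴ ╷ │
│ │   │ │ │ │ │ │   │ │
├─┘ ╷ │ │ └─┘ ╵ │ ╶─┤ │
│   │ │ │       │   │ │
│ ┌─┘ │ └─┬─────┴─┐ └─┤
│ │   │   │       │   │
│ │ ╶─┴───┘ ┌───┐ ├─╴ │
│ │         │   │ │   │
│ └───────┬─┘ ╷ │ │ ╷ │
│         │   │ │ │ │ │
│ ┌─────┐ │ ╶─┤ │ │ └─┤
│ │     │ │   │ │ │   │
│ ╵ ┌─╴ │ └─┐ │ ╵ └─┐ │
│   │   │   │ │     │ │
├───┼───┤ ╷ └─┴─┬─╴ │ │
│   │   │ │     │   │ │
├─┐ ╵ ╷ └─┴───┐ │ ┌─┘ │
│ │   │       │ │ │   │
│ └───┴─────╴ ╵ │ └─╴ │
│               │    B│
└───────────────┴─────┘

Directions: right, right, right, right, down, down, right, right, up, up, right, right, right, down, left, down, right, down, right, down, left, down, down, right, down, down, down, down
Number of turns: 15

Solution:

┌───────────┬─────────┐
│A → → → ↓  │↱ → → ↓  │
│ ┌───┐ ╷ ╷ │ ┌─┬─╴ ╷ │
│ │   │ │↓│ │↑│ │↓ ↲│ │
├─┘ ╷ │ │ └─┘ ╵ │ ╶─┤ │
│   │ │ │↳ → ↑  │↳ ↓│ │
│ ┌─┘ │ └─┬─────┴─┐ └─┤
│ │   │   │       │↳ ↓│
│ │ ╶─┴───┘ ┌───┐ ├─╴ │
│ │         │   │ │↓ ↲│
│ └───────┬─┘ ╷ │ │ ╷ │
│         │   │ │ │↓│ │
│ ┌─────┐ │ ╶─┤ │ │ └─┤
│ │     │ │   │ │ │↳ ↓│
│ ╵ ┌─╴ │ └─┐ │ ╵ └─┐ │
│   │   │   │ │     │↓│
├───┼───┤ ╷ └─┴─┬─╴ │ │
│   │   │ │     │   │↓│
├─┐ ╵ ╷ └─┴───┐ │ ┌─┘ │
│ │   │       │ │ │  ↓│
│ └───┴─────╴ ╵ │ └─╴ │
│               │    B│
└───────────────┴─────┘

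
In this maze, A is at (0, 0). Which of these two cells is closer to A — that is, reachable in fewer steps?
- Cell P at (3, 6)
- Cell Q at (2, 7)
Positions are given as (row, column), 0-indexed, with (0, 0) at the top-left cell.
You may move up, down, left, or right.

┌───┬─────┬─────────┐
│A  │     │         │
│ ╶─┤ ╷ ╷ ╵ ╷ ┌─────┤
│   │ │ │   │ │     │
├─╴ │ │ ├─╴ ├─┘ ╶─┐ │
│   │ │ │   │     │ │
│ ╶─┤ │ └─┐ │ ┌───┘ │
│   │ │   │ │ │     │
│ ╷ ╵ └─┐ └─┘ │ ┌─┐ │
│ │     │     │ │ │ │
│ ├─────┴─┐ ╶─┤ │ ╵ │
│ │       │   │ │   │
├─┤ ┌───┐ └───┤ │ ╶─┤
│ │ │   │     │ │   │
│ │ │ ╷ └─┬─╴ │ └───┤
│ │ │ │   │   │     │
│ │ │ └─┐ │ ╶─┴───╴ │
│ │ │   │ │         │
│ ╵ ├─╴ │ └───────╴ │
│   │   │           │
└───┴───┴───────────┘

Shortest path A → P at (3, 6): 21 steps
Shortest path A → Q at (2, 7): 23 steps

P is closer (21 steps vs 23 steps).

Path to P:

┌───┬─────┬─────────┐
│A  │↱ ↓  │         │
│ ╶─┤ ╷ ╷ ╵ ╷ ┌─────┤
│↳ ↓│↑│↓│   │ │     │
├─╴ │ │ ├─╴ ├─┘ ╶─┐ │
│↓ ↲│↑│↓│   │     │ │
│ ╶─┤ │ └─┐ │ ┌───┘ │
│↳ ↓│↑│↳ ↓│ │P│     │
│ ╷ ╵ └─┐ └─┘ │ ┌─┐ │
│ │↳ ↑  │↳ → ↑│ │ │ │
│ ├─────┴─┐ ╶─┤ │ ╵ │
│ │       │   │ │   │
├─┤ ┌───┐ └───┤ │ ╶─┤
│ │ │   │     │ │   │
│ │ │ ╷ └─┬─╴ │ └───┤
│ │ │ │   │   │     │
│ │ │ └─┐ │ ╶─┴───╴ │
│ │ │   │ │         │
│ ╵ ├─╴ │ └───────╴ │
│   │   │           │
└───┴───┴───────────┘

Path to Q:

┌───┬─────┬─────────┐
│A  │↱ ↓  │         │
│ ╶─┤ ╷ ╷ ╵ ╷ ┌─────┤
│↳ ↓│↑│↓│   │ │     │
├─╴ │ │ ├─╴ ├─┘ ╶─┐ │
│↓ ↲│↑│↓│   │↱ Q  │ │
│ ╶─┤ │ └─┐ │ ┌───┘ │
│↳ ↓│↑│↳ ↓│ │↑│     │
│ ╷ ╵ └─┐ └─┘ │ ┌─┐ │
│ │↳ ↑  │↳ → ↑│ │ │ │
│ ├─────┴─┐ ╶─┤ │ ╵ │
│ │       │   │ │   │
├─┤ ┌───┐ └───┤ │ ╶─┤
│ │ │   │     │ │   │
│ │ │ ╷ └─┬─╴ │ └───┤
│ │ │ │   │   │     │
│ │ │ └─┐ │ ╶─┴───╴ │
│ │ │   │ │         │
│ ╵ ├─╴ │ └───────╴ │
│   │   │           │
└───┴───┴───────────┘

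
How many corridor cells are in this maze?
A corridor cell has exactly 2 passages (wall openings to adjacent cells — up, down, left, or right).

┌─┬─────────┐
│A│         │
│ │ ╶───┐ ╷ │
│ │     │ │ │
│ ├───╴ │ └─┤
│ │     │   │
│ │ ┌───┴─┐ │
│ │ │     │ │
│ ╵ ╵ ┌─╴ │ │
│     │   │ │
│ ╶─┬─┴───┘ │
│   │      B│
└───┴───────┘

Counting cells with exactly 2 passages:
Total corridor cells: 28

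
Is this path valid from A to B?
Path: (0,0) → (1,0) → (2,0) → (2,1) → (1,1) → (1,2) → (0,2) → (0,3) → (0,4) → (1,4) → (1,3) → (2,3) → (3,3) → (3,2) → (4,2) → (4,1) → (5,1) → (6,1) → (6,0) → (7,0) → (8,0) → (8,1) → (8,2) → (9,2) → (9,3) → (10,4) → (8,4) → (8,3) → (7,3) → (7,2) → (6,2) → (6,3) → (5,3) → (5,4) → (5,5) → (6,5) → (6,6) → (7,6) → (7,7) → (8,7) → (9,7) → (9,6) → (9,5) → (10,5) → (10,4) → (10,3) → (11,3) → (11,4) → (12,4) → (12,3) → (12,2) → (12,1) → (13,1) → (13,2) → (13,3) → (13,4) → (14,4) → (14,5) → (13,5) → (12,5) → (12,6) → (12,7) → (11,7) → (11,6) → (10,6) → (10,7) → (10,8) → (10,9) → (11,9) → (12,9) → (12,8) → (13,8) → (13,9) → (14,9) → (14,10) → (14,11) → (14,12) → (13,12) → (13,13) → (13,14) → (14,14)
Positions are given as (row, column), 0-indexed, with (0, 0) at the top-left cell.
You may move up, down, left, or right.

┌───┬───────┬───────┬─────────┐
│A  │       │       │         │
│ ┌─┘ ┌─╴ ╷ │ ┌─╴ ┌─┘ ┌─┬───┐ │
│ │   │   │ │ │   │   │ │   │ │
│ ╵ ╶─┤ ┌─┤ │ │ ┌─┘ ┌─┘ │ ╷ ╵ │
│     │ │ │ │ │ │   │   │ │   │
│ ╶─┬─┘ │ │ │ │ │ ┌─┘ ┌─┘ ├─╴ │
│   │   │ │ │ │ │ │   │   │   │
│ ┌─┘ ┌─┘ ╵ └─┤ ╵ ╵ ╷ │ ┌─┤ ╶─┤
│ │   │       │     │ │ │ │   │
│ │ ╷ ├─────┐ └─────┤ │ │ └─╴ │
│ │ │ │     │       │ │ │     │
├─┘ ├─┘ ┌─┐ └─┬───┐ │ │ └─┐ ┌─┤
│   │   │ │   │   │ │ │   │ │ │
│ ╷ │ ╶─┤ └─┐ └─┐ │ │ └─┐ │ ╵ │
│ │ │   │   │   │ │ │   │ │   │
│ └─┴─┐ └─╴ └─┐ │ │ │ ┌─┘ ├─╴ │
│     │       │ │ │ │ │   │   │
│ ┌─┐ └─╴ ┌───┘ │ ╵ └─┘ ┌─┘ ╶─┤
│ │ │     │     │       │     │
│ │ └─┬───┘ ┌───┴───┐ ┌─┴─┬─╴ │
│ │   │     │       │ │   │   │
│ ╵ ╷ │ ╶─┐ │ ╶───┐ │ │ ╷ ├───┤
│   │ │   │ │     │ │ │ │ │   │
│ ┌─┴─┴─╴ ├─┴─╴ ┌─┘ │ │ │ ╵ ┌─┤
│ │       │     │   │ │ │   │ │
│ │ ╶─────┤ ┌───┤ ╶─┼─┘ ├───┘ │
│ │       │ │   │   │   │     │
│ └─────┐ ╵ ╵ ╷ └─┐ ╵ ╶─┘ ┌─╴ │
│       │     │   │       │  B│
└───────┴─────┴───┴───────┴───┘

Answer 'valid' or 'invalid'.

Checking path validity:
Result: Invalid move at step 25: cannot move from (9, 3) to (10, 4).

invalid

Correct solution:

┌───┬───────┬───────┬─────────┐
│A  │↱ → ↓  │       │         │
│ ┌─┘ ┌─╴ ╷ │ ┌─╴ ┌─┘ ┌─┬───┐ │
│↓│↱ ↑│↓ ↲│ │ │   │   │ │   │ │
│ ╵ ╶─┤ ┌─┤ │ │ ┌─┘ ┌─┘ │ ╷ ╵ │
│↳ ↑  │↓│ │ │ │ │   │   │ │   │
│ ╶─┬─┘ │ │ │ │ │ ┌─┘ ┌─┘ ├─╴ │
│   │↓ ↲│ │ │ │ │ │   │   │   │
│ ┌─┘ ┌─┘ ╵ └─┤ ╵ ╵ ╷ │ ┌─┤ ╶─┤
│ │↓ ↲│       │     │ │ │ │   │
│ │ ╷ ├─────┐ └─────┤ │ │ └─╴ │
│ │↓│ │↱ → ↓│       │ │ │     │
├─┘ ├─┘ ┌─┐ └─┬───┐ │ │ └─┐ ┌─┤
│↓ ↲│↱ ↑│ │↳ ↓│   │ │ │   │ │ │
│ ╷ │ ╶─┤ └─┐ └─┐ │ │ └─┐ │ ╵ │
│↓│ │↑ ↰│   │↳ ↓│ │ │   │ │   │
│ └─┴─┐ └─╴ └─┐ │ │ │ ┌─┘ ├─╴ │
│↳ → ↓│↑ ↰    │↓│ │ │ │   │   │
│ ┌─┐ └─╴ ┌───┘ │ ╵ └─┘ ┌─┘ ╶─┤
│ │ │↳ → ↑│↓ ← ↲│       │     │
│ │ └─┬───┘ ┌───┴───┐ ┌─┴─┬─╴ │
│ │   │↓ ← ↲│↱ → → ↓│ │   │   │
│ ╵ ╷ │ ╶─┐ │ ╶───┐ │ │ ╷ ├───┤
│   │ │↳ ↓│ │↑ ↰  │↓│ │ │ │   │
│ ┌─┴─┴─╴ ├─┴─╴ ┌─┘ │ │ │ ╵ ┌─┤
│ │↓ ← ← ↲│↱ → ↑│↓ ↲│ │ │   │ │
│ │ ╶─────┤ ┌───┤ ╶─┼─┘ ├───┘ │
│ │↳ → → ↓│↑│   │↳ ↓│   │↱ → ↓│
│ └─────┐ ╵ ╵ ╷ └─┐ ╵ ╶─┘ ┌─╴ │
│       │↳ ↑  │   │↳ → → ↑│  B│
└───────┴─────┴───┴───────┴───┘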